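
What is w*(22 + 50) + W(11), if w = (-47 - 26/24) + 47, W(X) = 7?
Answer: -71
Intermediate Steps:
w = -13/12 (w = (-47 - 26*1/24) + 47 = (-47 - 13/12) + 47 = -577/12 + 47 = -13/12 ≈ -1.0833)
w*(22 + 50) + W(11) = -13*(22 + 50)/12 + 7 = -13/12*72 + 7 = -78 + 7 = -71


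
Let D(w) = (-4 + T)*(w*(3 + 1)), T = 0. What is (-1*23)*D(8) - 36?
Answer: 2908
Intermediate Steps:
D(w) = -16*w (D(w) = (-4 + 0)*(w*(3 + 1)) = -4*w*4 = -16*w)
(-1*23)*D(8) - 36 = (-1*23)*(-16*8) - 36 = -23*(-128) - 36 = 2944 - 36 = 2908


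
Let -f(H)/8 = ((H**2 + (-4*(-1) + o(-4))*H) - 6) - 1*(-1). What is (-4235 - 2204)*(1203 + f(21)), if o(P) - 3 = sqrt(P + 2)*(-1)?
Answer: 22285379 - 1081752*I*sqrt(2) ≈ 2.2285e+7 - 1.5298e+6*I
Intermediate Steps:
o(P) = 3 - sqrt(2 + P) (o(P) = 3 + sqrt(P + 2)*(-1) = 3 + sqrt(2 + P)*(-1) = 3 - sqrt(2 + P))
f(H) = 40 - 8*H**2 - 8*H*(7 - I*sqrt(2)) (f(H) = -8*(((H**2 + (-4*(-1) + (3 - sqrt(2 - 4)))*H) - 6) - 1*(-1)) = -8*(((H**2 + (4 + (3 - sqrt(-2)))*H) - 6) + 1) = -8*(((H**2 + (4 + (3 - I*sqrt(2)))*H) - 6) + 1) = -8*(((H**2 + (7 - I*sqrt(2))*H) - 6) + 1) = -8*(((H**2 + H*(7 - I*sqrt(2))) - 6) + 1) = -8*((-6 + H**2 + H*(7 - I*sqrt(2))) + 1) = -8*(-5 + H**2 + H*(7 - I*sqrt(2))) = 40 - 8*H**2 - 8*H*(7 - I*sqrt(2)))
(-4235 - 2204)*(1203 + f(21)) = (-4235 - 2204)*(1203 + (40 - 56*21 - 8*21**2 + 8*I*21*sqrt(2))) = -6439*(1203 + (40 - 1176 - 8*441 + 168*I*sqrt(2))) = -6439*(1203 + (40 - 1176 - 3528 + 168*I*sqrt(2))) = -6439*(1203 + (-4664 + 168*I*sqrt(2))) = -6439*(-3461 + 168*I*sqrt(2)) = 22285379 - 1081752*I*sqrt(2)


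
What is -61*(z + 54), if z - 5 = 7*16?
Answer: -10431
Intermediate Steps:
z = 117 (z = 5 + 7*16 = 5 + 112 = 117)
-61*(z + 54) = -61*(117 + 54) = -61*171 = -10431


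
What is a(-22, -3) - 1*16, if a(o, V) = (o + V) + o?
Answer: -63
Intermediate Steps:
a(o, V) = V + 2*o (a(o, V) = (V + o) + o = V + 2*o)
a(-22, -3) - 1*16 = (-3 + 2*(-22)) - 1*16 = (-3 - 44) - 16 = -47 - 16 = -63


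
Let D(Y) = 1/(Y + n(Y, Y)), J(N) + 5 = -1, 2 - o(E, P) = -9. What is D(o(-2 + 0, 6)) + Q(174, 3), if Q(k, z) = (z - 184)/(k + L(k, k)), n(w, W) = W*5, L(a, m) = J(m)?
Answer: -1963/1848 ≈ -1.0622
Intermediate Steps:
o(E, P) = 11 (o(E, P) = 2 - 1*(-9) = 2 + 9 = 11)
J(N) = -6 (J(N) = -5 - 1 = -6)
L(a, m) = -6
n(w, W) = 5*W
D(Y) = 1/(6*Y) (D(Y) = 1/(Y + 5*Y) = 1/(6*Y))
Q(k, z) = (-184 + z)/(-6 + k) (Q(k, z) = (z - 184)/(k - 6) = (-184 + z)/(-6 + k))
D(o(-2 + 0, 6)) + Q(174, 3) = (1/6)/11 + (-184 + 3)/(-6 + 174) = (1/6)*(1/11) - 181/168 = 1/66 + (1/168)*(-181) = 1/66 - 181/168 = -1963/1848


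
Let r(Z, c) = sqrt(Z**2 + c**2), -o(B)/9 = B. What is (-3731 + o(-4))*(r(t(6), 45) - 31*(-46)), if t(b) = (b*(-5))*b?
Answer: -5269070 - 166275*sqrt(17) ≈ -5.9546e+6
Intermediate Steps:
o(B) = -9*B
t(b) = -5*b**2 (t(b) = (-5*b)*b = -5*b**2)
(-3731 + o(-4))*(r(t(6), 45) - 31*(-46)) = (-3731 - 9*(-4))*(sqrt((-5*6**2)**2 + 45**2) - 31*(-46)) = (-3731 + 36)*(sqrt((-5*36)**2 + 2025) + 1426) = -3695*(sqrt((-180)**2 + 2025) + 1426) = -3695*(sqrt(32400 + 2025) + 1426) = -3695*(sqrt(34425) + 1426) = -3695*(45*sqrt(17) + 1426) = -3695*(1426 + 45*sqrt(17)) = -5269070 - 166275*sqrt(17)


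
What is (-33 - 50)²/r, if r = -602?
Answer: -6889/602 ≈ -11.444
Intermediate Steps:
(-33 - 50)²/r = (-33 - 50)²/(-602) = (-83)²*(-1/602) = 6889*(-1/602) = -6889/602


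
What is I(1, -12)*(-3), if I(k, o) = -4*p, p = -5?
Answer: -60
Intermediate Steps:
I(k, o) = 20 (I(k, o) = -4*(-5) = 20)
I(1, -12)*(-3) = 20*(-3) = -60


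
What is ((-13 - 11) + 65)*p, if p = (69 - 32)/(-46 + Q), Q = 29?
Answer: -1517/17 ≈ -89.235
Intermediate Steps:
p = -37/17 (p = (69 - 32)/(-46 + 29) = 37/(-17) = 37*(-1/17) = -37/17 ≈ -2.1765)
((-13 - 11) + 65)*p = ((-13 - 11) + 65)*(-37/17) = (-24 + 65)*(-37/17) = 41*(-37/17) = -1517/17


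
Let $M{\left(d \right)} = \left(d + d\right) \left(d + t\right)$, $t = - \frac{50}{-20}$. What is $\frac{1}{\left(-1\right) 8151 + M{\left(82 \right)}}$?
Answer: $\frac{1}{5707} \approx 0.00017522$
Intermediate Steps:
$t = \frac{5}{2}$ ($t = \left(-50\right) \left(- \frac{1}{20}\right) = \frac{5}{2} \approx 2.5$)
$M{\left(d \right)} = 2 d \left(\frac{5}{2} + d\right)$ ($M{\left(d \right)} = \left(d + d\right) \left(d + \frac{5}{2}\right) = 2 d \left(\frac{5}{2} + d\right)$)
$\frac{1}{\left(-1\right) 8151 + M{\left(82 \right)}} = \frac{1}{\left(-1\right) 8151 + 82 \left(5 + 2 \cdot 82\right)} = \frac{1}{-8151 + 82 \left(5 + 164\right)} = \frac{1}{-8151 + 82 \cdot 169} = \frac{1}{-8151 + 13858} = \frac{1}{5707}$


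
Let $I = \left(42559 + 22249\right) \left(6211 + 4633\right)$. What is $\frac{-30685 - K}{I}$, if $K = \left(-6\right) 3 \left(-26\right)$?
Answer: $- \frac{31153}{702777952} \approx -4.4328 \cdot 10^{-5}$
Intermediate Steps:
$K = 468$ ($K = \left(-18\right) \left(-26\right) = 468$)
$I = 702777952$ ($I = 64808 \cdot 10844 = 702777952$)
$\frac{-30685 - K}{I} = \frac{-30685 - 468}{702777952} = \left(-30685 - 468\right) \frac{1}{702777952} = \left(-31153\right) \frac{1}{702777952} = - \frac{31153}{702777952}$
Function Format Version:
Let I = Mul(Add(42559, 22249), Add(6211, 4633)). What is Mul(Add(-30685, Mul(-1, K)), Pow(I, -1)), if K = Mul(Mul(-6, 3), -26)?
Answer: Rational(-31153, 702777952) ≈ -4.4328e-5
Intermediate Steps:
K = 468 (K = Mul(-18, -26) = 468)
I = 702777952 (I = Mul(64808, 10844) = 702777952)
Mul(Add(-30685, Mul(-1, K)), Pow(I, -1)) = Mul(Add(-30685, Mul(-1, 468)), Pow(702777952, -1)) = Mul(Add(-30685, -468), Rational(1, 702777952)) = Mul(-31153, Rational(1, 702777952)) = Rational(-31153, 702777952)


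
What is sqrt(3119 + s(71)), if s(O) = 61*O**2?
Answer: 2*sqrt(77655) ≈ 557.33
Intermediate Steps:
sqrt(3119 + s(71)) = sqrt(3119 + 61*71**2) = sqrt(3119 + 61*5041) = sqrt(3119 + 307501) = sqrt(310620) = 2*sqrt(77655)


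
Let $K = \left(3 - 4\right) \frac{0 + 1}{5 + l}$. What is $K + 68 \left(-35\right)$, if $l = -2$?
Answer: $- \frac{7141}{3} \approx -2380.3$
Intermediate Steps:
$K = - \frac{1}{3}$ ($K = \left(3 - 4\right) \frac{0 + 1}{5 - 2} = - \frac{1}{3} \approx -0.33333$)
$K + 68 \left(-35\right) = - \frac{1}{3} + 68 \left(-35\right) = - \frac{1}{3} - 2380 = - \frac{7141}{3}$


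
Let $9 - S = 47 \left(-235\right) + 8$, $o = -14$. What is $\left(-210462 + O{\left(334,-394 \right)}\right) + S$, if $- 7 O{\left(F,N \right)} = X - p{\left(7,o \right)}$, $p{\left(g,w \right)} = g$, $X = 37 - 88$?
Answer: $- \frac{1395854}{7} \approx -1.9941 \cdot 10^{5}$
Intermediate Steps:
$X = -51$
$S = 11046$ ($S = 9 - \left(47 \left(-235\right) + 8\right) = 9 - \left(-11045 + 8\right) = 9 - -11037 = 9 + 11037 = 11046$)
$O{\left(F,N \right)} = \frac{58}{7}$ ($O{\left(F,N \right)} = - \frac{-51 - 7}{7} = \left(- \frac{1}{7}\right) \left(-58\right) = \frac{58}{7}$)
$\left(-210462 + O{\left(334,-394 \right)}\right) + S = \left(-210462 + \frac{58}{7}\right) + 11046 = - \frac{1473176}{7} + 11046 = - \frac{1395854}{7}$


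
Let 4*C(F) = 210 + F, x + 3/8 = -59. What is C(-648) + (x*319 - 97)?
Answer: -153177/8 ≈ -19147.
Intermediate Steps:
x = -475/8 (x = -3/8 - 59 = -475/8 ≈ -59.375)
C(F) = 105/2 + F/4 (C(F) = (210 + F)/4 = 105/2 + F/4)
C(-648) + (x*319 - 97) = (105/2 + (1/4)*(-648)) + (-475/8*319 - 97) = (105/2 - 162) + (-151525/8 - 97) = -219/2 - 152301/8 = -153177/8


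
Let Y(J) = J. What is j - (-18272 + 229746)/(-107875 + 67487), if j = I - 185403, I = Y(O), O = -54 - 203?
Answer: -3749112303/20194 ≈ -1.8565e+5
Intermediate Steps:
O = -257
I = -257
j = -185660 (j = -257 - 185403 = -185660)
j - (-18272 + 229746)/(-107875 + 67487) = -185660 - (-18272 + 229746)/(-107875 + 67487) = -185660 - 211474/(-40388) = -185660 - 211474*(-1)/40388 = -185660 - 1*(-105737/20194) = -185660 + 105737/20194 = -3749112303/20194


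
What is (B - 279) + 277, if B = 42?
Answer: 40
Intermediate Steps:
(B - 279) + 277 = (42 - 279) + 277 = -237 + 277 = 40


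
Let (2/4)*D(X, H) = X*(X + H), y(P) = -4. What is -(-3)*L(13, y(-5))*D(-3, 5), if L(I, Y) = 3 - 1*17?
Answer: 504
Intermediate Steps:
L(I, Y) = -14 (L(I, Y) = 3 - 17 = -14)
D(X, H) = 2*X*(H + X) (D(X, H) = 2*(X*(X + H)) = 2*(X*(H + X)) = 2*X*(H + X))
-(-3)*L(13, y(-5))*D(-3, 5) = -(-3)*(-28*(-3)*(5 - 3)) = -(-3)*(-28*(-3)*2) = -(-3)*(-14*(-12)) = -(-3)*168 = -1*(-504) = 504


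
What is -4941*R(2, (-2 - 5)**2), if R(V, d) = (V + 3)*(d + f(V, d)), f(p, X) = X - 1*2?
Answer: -2371680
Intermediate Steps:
f(p, X) = -2 + X (f(p, X) = X - 2 = -2 + X)
R(V, d) = (-2 + 2*d)*(3 + V) (R(V, d) = (V + 3)*(d + (-2 + d)) = (3 + V)*(-2 + 2*d) = (-2 + 2*d)*(3 + V))
-4941*R(2, (-2 - 5)**2) = -4941*(-6 - 2*2 + 6*(-2 - 5)**2 + 2*2*(-2 - 5)**2) = -4941*(-6 - 4 + 6*(-7)**2 + 2*2*(-7)**2) = -4941*(-6 - 4 + 6*49 + 2*2*49) = -4941*(-6 - 4 + 294 + 196) = -4941*480 = -2371680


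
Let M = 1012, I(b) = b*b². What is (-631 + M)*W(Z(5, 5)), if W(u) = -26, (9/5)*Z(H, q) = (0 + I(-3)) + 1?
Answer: -9906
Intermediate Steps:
I(b) = b³
Z(H, q) = -130/9 (Z(H, q) = 5*((0 + (-3)³) + 1)/9 = 5*((0 - 27) + 1)/9 = 5*(-27 + 1)/9 = (5/9)*(-26) = -130/9)
(-631 + M)*W(Z(5, 5)) = (-631 + 1012)*(-26) = 381*(-26) = -9906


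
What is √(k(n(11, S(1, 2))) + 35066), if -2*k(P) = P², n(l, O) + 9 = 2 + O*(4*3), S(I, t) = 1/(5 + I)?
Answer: √140214/2 ≈ 187.23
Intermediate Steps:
n(l, O) = -7 + 12*O (n(l, O) = -9 + (2 + O*(4*3)) = -9 + (2 + O*12) = -9 + (2 + 12*O) = -7 + 12*O)
k(P) = -P²/2
√(k(n(11, S(1, 2))) + 35066) = √(-(-7 + 12/(5 + 1))²/2 + 35066) = √(-(-7 + 12/6)²/2 + 35066) = √(-(-7 + 12*(⅙))²/2 + 35066) = √(-(-7 + 2)²/2 + 35066) = √(-½*(-5)² + 35066) = √(-½*25 + 35066) = √(-25/2 + 35066) = √(70107/2) = √140214/2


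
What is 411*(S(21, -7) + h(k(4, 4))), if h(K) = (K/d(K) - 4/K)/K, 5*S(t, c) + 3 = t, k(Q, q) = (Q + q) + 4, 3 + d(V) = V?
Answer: 30277/20 ≈ 1513.8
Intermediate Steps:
d(V) = -3 + V
k(Q, q) = 4 + Q + q
S(t, c) = -3/5 + t/5
h(K) = (-4/K + K/(-3 + K))/K (h(K) = (K/(-3 + K) - 4/K)/K = (-4/K + K/(-3 + K))/K)
411*(S(21, -7) + h(k(4, 4))) = 411*((-3/5 + (1/5)*21) + (12 + (4 + 4 + 4)**2 - 4*(4 + 4 + 4))/((4 + 4 + 4)**2*(-3 + (4 + 4 + 4)))) = 411*((-3/5 + 21/5) + (12 + 12**2 - 4*12)/(12**2*(-3 + 12))) = 411*(18/5 + (1/144)*(12 + 144 - 48)/9) = 411*(18/5 + (1/144)*(1/9)*108) = 411*(18/5 + 1/12) = 411*(221/60) = 30277/20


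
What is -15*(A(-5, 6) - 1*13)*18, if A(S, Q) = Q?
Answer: 1890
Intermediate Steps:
-15*(A(-5, 6) - 1*13)*18 = -15*(6 - 1*13)*18 = -15*(6 - 13)*18 = -15*(-7)*18 = 105*18 = 1890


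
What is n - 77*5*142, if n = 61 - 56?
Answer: -54665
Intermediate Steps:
n = 5
n - 77*5*142 = 5 - 77*5*142 = 5 - 385*142 = 5 - 54670 = -54665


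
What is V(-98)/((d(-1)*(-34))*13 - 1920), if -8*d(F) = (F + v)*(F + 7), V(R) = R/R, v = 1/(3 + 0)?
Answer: -1/2141 ≈ -0.00046707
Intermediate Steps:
v = ⅓ (v = 1/3 = ⅓ ≈ 0.33333)
V(R) = 1
d(F) = -(7 + F)*(⅓ + F)/8 (d(F) = -(F + ⅓)*(F + 7)/8 = -(⅓ + F)*(7 + F)/8 = -(7 + F)*(⅓ + F)/8)
V(-98)/((d(-1)*(-34))*13 - 1920) = 1/(((-7/24 - 11/12*(-1) - ⅛*(-1)²)*(-34))*13 - 1920) = 1/(((-7/24 + 11/12 - ⅛*1)*(-34))*13 - 1920) = 1/(((-7/24 + 11/12 - ⅛)*(-34))*13 - 1920) = 1/(((½)*(-34))*13 - 1920) = 1/(-17*13 - 1920) = 1/(-221 - 1920) = 1/(-2141) = 1*(-1/2141) = -1/2141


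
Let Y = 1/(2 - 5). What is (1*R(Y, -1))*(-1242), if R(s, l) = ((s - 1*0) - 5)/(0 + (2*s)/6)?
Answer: -59616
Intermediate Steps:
Y = -⅓ (Y = 1/(-3) = -⅓ ≈ -0.33333)
R(s, l) = 3*(-5 + s)/s (R(s, l) = ((s + 0) - 5)/(0 + (2*s)*(⅙)) = (s - 5)/(0 + s/3) = (-5 + s)/((s/3)) = (-5 + s)*(3/s) = 3*(-5 + s)/s)
(1*R(Y, -1))*(-1242) = (1*(3 - 15/(-⅓)))*(-1242) = (1*(3 - 15*(-3)))*(-1242) = (1*(3 + 45))*(-1242) = (1*48)*(-1242) = 48*(-1242) = -59616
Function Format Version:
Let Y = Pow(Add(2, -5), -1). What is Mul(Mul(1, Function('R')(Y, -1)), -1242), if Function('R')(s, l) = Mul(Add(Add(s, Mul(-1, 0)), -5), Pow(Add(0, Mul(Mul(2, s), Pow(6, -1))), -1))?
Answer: -59616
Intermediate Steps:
Y = Rational(-1, 3) (Y = Pow(-3, -1) = Rational(-1, 3) ≈ -0.33333)
Function('R')(s, l) = Mul(3, Pow(s, -1), Add(-5, s)) (Function('R')(s, l) = Mul(Add(Add(s, 0), -5), Pow(Add(0, Mul(Mul(2, s), Rational(1, 6))), -1)) = Mul(Add(s, -5), Pow(Add(0, Mul(Rational(1, 3), s)), -1)) = Mul(Add(-5, s), Pow(Mul(Rational(1, 3), s), -1)) = Mul(Add(-5, s), Mul(3, Pow(s, -1))) = Mul(3, Pow(s, -1), Add(-5, s)))
Mul(Mul(1, Function('R')(Y, -1)), -1242) = Mul(Mul(1, Add(3, Mul(-15, Pow(Rational(-1, 3), -1)))), -1242) = Mul(Mul(1, Add(3, Mul(-15, -3))), -1242) = Mul(Mul(1, Add(3, 45)), -1242) = Mul(Mul(1, 48), -1242) = Mul(48, -1242) = -59616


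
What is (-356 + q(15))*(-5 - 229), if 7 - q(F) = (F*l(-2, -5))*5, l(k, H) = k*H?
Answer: 257166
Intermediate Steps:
l(k, H) = H*k
q(F) = 7 - 50*F (q(F) = 7 - F*(-5*(-2))*5 = 7 - F*10*5 = 7 - 10*F*5 = 7 - 50*F)
(-356 + q(15))*(-5 - 229) = (-356 + (7 - 50*15))*(-5 - 229) = (-356 + (7 - 750))*(-234) = (-356 - 743)*(-234) = -1099*(-234) = 257166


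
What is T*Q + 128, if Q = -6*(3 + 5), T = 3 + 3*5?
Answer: -736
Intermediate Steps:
T = 18 (T = 3 + 15 = 18)
Q = -48 (Q = -6*8 = -48)
T*Q + 128 = 18*(-48) + 128 = -864 + 128 = -736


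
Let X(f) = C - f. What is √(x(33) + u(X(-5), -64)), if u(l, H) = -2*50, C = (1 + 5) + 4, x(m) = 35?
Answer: I*√65 ≈ 8.0623*I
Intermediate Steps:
C = 10 (C = 6 + 4 = 10)
X(f) = 10 - f
u(l, H) = -100
√(x(33) + u(X(-5), -64)) = √(35 - 100) = √(-65) = I*√65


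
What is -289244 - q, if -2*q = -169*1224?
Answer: -392672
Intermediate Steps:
q = 103428 (q = -(-169)*1224/2 = -½*(-206856) = 103428)
-289244 - q = -289244 - 1*103428 = -289244 - 103428 = -392672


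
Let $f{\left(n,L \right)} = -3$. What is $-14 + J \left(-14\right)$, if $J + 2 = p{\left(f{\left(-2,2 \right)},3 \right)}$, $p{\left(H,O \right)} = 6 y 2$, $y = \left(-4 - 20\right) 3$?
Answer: $12110$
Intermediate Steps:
$y = -72$ ($y = \left(-4 - 20\right) 3 = \left(-24\right) 3 = -72$)
$p{\left(H,O \right)} = -864$ ($p{\left(H,O \right)} = 6 \left(-72\right) 2 = \left(-432\right) 2 = -864$)
$J = -866$ ($J = -2 - 864 = -866$)
$-14 + J \left(-14\right) = -14 - -12124 = -14 + 12124 = 12110$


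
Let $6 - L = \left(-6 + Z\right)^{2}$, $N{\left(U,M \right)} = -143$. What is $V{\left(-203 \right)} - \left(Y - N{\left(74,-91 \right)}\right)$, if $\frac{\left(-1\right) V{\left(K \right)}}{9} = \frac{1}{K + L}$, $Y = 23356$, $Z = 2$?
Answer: $- \frac{1668426}{71} \approx -23499.0$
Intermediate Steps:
$L = -10$ ($L = 6 - \left(-6 + 2\right)^{2} = 6 - \left(-4\right)^{2} = 6 - 16 = -10$)
$V{\left(K \right)} = - \frac{9}{-10 + K}$ ($V{\left(K \right)} = - \frac{9}{K - 10} = - \frac{9}{-10 + K}$)
$V{\left(-203 \right)} - \left(Y - N{\left(74,-91 \right)}\right) = - \frac{9}{-10 - 203} - \left(23356 - -143\right) = - \frac{9}{-213} - \left(23356 + 143\right) = \left(-9\right) \left(- \frac{1}{213}\right) - 23499 = \frac{3}{71} - 23499 = - \frac{1668426}{71}$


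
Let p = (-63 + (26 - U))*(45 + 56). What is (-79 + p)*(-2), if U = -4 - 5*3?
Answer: 3794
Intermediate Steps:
U = -19 (U = -4 - 15 = -19)
p = -1818 (p = (-63 + (26 - 1*(-19)))*(45 + 56) = (-63 + (26 + 19))*101 = (-63 + 45)*101 = -18*101 = -1818)
(-79 + p)*(-2) = (-79 - 1818)*(-2) = -1897*(-2) = 3794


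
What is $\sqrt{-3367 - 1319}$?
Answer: $i \sqrt{4686} \approx 68.454 i$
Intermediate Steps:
$\sqrt{-3367 - 1319} = \sqrt{-4686} = i \sqrt{4686}$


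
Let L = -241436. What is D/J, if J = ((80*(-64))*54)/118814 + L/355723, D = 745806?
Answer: -7880348879035683/31759067986 ≈ -2.4813e+5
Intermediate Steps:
J = -63518135972/21132436261 (J = ((80*(-64))*54)/118814 - 241436/355723 = -5120*54*(1/118814) - 241436*1/355723 = -276480*1/118814 - 241436/355723 = -138240/59407 - 241436/355723 = -63518135972/21132436261 ≈ -3.0057)
D/J = 745806/(-63518135972/21132436261) = 745806*(-21132436261/63518135972) = -7880348879035683/31759067986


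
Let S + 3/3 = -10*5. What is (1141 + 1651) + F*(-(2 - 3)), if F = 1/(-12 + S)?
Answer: 175895/63 ≈ 2792.0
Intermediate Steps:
S = -51 (S = -1 - 10*5 = -1 - 50 = -51)
F = -1/63 (F = 1/(-12 - 51) = 1/(-63) = -1/63 ≈ -0.015873)
(1141 + 1651) + F*(-(2 - 3)) = (1141 + 1651) - (-1)*(2 - 3)/63 = 2792 - (-1)*(-1)/63 = 2792 - 1/63*1 = 2792 - 1/63 = 175895/63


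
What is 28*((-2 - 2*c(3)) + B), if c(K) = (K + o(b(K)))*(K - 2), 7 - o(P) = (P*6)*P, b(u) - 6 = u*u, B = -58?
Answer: 73360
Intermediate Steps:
b(u) = 6 + u² (b(u) = 6 + u*u = 6 + u²)
o(P) = 7 - 6*P² (o(P) = 7 - P*6*P = 7 - 6*P*P = 7 - 6*P²)
c(K) = (-2 + K)*(7 + K - 6*(6 + K²)²) (c(K) = (K + (7 - 6*(6 + K²)²))*(K - 2) = (7 + K - 6*(6 + K²)²)*(-2 + K) = (-2 + K)*(7 + K - 6*(6 + K²)²))
28*((-2 - 2*c(3)) + B) = 28*((-2 - 2*(418 - 211*3 - 72*3³ - 6*3⁵ + 12*3⁴ + 145*3²)) - 58) = 28*((-2 - 2*(418 - 633 - 72*27 - 6*243 + 12*81 + 145*9)) - 58) = 28*((-2 - 2*(418 - 633 - 1944 - 1458 + 972 + 1305)) - 58) = 28*((-2 - 2*(-1340)) - 58) = 28*((-2 + 2680) - 58) = 28*(2678 - 58) = 28*2620 = 73360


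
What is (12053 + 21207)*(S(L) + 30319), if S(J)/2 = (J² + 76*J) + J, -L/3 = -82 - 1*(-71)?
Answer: 1249877540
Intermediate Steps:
L = 33 (L = -3*(-82 - 1*(-71)) = -3*(-82 + 71) = -3*(-11) = 33)
S(J) = 2*J² + 154*J (S(J) = 2*((J² + 76*J) + J) = 2*(J² + 77*J) = 2*J² + 154*J)
(12053 + 21207)*(S(L) + 30319) = (12053 + 21207)*(2*33*(77 + 33) + 30319) = 33260*(2*33*110 + 30319) = 33260*(7260 + 30319) = 33260*37579 = 1249877540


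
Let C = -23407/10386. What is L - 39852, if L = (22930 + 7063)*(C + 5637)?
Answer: 1754850689803/10386 ≈ 1.6896e+8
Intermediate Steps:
C = -23407/10386 (C = -23407*1/10386 = -23407/10386 ≈ -2.2537)
L = 1755264592675/10386 (L = (22930 + 7063)*(-23407/10386 + 5637) = 29993*(58522475/10386) = 1755264592675/10386 ≈ 1.6900e+8)
L - 39852 = 1755264592675/10386 - 39852 = 1754850689803/10386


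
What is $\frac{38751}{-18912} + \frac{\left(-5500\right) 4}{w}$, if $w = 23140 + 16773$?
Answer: $- \frac{654244221}{251611552} \approx -2.6002$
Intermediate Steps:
$w = 39913$
$\frac{38751}{-18912} + \frac{\left(-5500\right) 4}{w} = \frac{38751}{-18912} + \frac{\left(-5500\right) 4}{39913} = 38751 \left(- \frac{1}{18912}\right) - \frac{22000}{39913} = - \frac{12917}{6304} - \frac{22000}{39913} = - \frac{654244221}{251611552}$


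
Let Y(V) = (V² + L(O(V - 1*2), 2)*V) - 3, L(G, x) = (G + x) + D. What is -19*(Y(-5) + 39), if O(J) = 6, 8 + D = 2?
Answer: -969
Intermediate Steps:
D = -6 (D = -8 + 2 = -6)
L(G, x) = -6 + G + x (L(G, x) = (G + x) - 6 = -6 + G + x)
Y(V) = -3 + V² + 2*V (Y(V) = (V² + (-6 + 6 + 2)*V) - 3 = (V² + 2*V) - 3 = -3 + V² + 2*V)
-19*(Y(-5) + 39) = -19*((-3 + (-5)² + 2*(-5)) + 39) = -19*((-3 + 25 - 10) + 39) = -19*(12 + 39) = -19*51 = -969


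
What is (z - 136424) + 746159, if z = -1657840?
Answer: -1048105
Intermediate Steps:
(z - 136424) + 746159 = (-1657840 - 136424) + 746159 = -1794264 + 746159 = -1048105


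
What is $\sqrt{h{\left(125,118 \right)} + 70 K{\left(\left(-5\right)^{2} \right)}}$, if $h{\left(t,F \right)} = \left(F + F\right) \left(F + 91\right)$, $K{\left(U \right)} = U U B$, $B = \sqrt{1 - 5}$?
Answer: $2 \sqrt{12331 + 21875 i} \approx 273.65 + 159.88 i$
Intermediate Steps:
$B = 2 i$ ($B = \sqrt{-4} = 2 i \approx 2.0 i$)
$K{\left(U \right)} = 2 i U^{2}$ ($K{\left(U \right)} = U U 2 i = U^{2} \cdot 2 i = 2 i U^{2}$)
$h{\left(t,F \right)} = 2 F \left(91 + F\right)$
$\sqrt{h{\left(125,118 \right)} + 70 K{\left(\left(-5\right)^{2} \right)}} = \sqrt{2 \cdot 118 \left(91 + 118\right) + 70 \cdot 2 i \left(\left(-5\right)^{2}\right)^{2}} = \sqrt{2 \cdot 118 \cdot 209 + 70 \cdot 2 i 25^{2}} = \sqrt{49324 + 70 \cdot 2 i 625} = \sqrt{49324 + 70 \cdot 1250 i} = \sqrt{49324 + 87500 i}$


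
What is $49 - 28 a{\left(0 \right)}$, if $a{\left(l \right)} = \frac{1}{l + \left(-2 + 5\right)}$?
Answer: $\frac{119}{3} \approx 39.667$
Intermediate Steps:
$a{\left(l \right)} = \frac{1}{3 + l}$ ($a{\left(l \right)} = \frac{1}{l + 3} = \frac{1}{3 + l}$)
$49 - 28 a{\left(0 \right)} = 49 - \frac{28}{3 + 0} = 49 - \frac{28}{3} = \frac{119}{3}$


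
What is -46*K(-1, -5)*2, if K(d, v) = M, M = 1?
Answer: -92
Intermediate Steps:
K(d, v) = 1
-46*K(-1, -5)*2 = -46*1*2 = -46*2 = -92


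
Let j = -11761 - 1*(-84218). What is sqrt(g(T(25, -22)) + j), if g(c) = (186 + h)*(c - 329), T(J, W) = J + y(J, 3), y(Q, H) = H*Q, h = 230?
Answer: I*sqrt(22807) ≈ 151.02*I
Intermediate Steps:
T(J, W) = 4*J (T(J, W) = J + 3*J = 4*J)
g(c) = -136864 + 416*c (g(c) = (186 + 230)*(c - 329) = 416*(-329 + c) = -136864 + 416*c)
j = 72457 (j = -11761 + 84218 = 72457)
sqrt(g(T(25, -22)) + j) = sqrt((-136864 + 416*(4*25)) + 72457) = sqrt((-136864 + 416*100) + 72457) = sqrt((-136864 + 41600) + 72457) = sqrt(-95264 + 72457) = sqrt(-22807) = I*sqrt(22807)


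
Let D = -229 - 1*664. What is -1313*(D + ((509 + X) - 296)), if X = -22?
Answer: 921726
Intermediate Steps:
D = -893 (D = -229 - 664 = -893)
-1313*(D + ((509 + X) - 296)) = -1313*(-893 + ((509 - 22) - 296)) = -1313*(-893 + (487 - 296)) = -1313*(-893 + 191) = -1313*(-702) = 921726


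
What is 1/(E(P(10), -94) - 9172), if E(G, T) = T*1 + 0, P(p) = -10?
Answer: -1/9266 ≈ -0.00010792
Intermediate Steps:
E(G, T) = T (E(G, T) = T + 0 = T)
1/(E(P(10), -94) - 9172) = 1/(-94 - 9172) = 1/(-9266) = -1/9266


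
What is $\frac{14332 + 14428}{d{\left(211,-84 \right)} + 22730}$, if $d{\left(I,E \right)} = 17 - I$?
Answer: $\frac{3595}{2817} \approx 1.2762$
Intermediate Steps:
$\frac{14332 + 14428}{d{\left(211,-84 \right)} + 22730} = \frac{14332 + 14428}{\left(17 - 211\right) + 22730} = \frac{28760}{\left(17 - 211\right) + 22730} = \frac{28760}{-194 + 22730} = \frac{28760}{22536} = 28760 \cdot \frac{1}{22536} = \frac{3595}{2817}$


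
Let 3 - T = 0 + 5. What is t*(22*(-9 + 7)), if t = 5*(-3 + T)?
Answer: 1100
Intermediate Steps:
T = -2 (T = 3 - (0 + 5) = 3 - 1*5 = 3 - 5 = -2)
t = -25 (t = 5*(-3 - 2) = 5*(-5) = -25)
t*(22*(-9 + 7)) = -550*(-9 + 7) = -550*(-2) = -25*(-44) = 1100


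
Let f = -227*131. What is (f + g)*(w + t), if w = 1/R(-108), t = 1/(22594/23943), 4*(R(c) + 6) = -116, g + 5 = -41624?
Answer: -29096310713/395395 ≈ -73588.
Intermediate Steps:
g = -41629 (g = -5 - 41624 = -41629)
R(c) = -35 (R(c) = -6 + (¼)*(-116) = -6 - 29 = -35)
t = 23943/22594 (t = 1/(22594*(1/23943)) = 1/(22594/23943) = 23943/22594 ≈ 1.0597)
w = -1/35 (w = 1/(-35) = -1/35 ≈ -0.028571)
f = -29737
(f + g)*(w + t) = (-29737 - 41629)*(-1/35 + 23943/22594) = -71366*815411/790790 = -29096310713/395395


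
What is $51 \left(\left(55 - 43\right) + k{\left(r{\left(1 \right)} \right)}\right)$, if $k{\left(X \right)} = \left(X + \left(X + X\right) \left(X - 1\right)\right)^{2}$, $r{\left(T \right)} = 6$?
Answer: $222768$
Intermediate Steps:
$k{\left(X \right)} = \left(X + 2 X \left(-1 + X\right)\right)^{2}$
$51 \left(\left(55 - 43\right) + k{\left(r{\left(1 \right)} \right)}\right) = 51 \left(\left(55 - 43\right) + 6^{2} \left(-1 + 2 \cdot 6\right)^{2}\right) = 51 \left(12 + 36 \left(-1 + 12\right)^{2}\right) = 51 \left(12 + 36 \cdot 11^{2}\right) = 51 \left(12 + 36 \cdot 121\right) = 51 \left(12 + 4356\right) = 51 \cdot 4368 = 222768$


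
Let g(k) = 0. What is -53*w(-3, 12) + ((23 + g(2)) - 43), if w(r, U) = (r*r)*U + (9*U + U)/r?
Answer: -3624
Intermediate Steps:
w(r, U) = U*r² + 10*U/r (w(r, U) = r²*U + (10*U)/r = U*r² + 10*U/r)
-53*w(-3, 12) + ((23 + g(2)) - 43) = -636*(10 + (-3)³)/(-3) + ((23 + 0) - 43) = -636*(-1)*(10 - 27)/3 + (23 - 43) = -636*(-1)*(-17)/3 - 20 = -53*68 - 20 = -3604 - 20 = -3624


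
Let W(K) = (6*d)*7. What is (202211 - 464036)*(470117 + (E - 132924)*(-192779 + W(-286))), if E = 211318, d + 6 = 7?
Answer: 3955901949386325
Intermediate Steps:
d = 1 (d = -6 + 7 = 1)
W(K) = 42 (W(K) = (6*1)*7 = 6*7 = 42)
(202211 - 464036)*(470117 + (E - 132924)*(-192779 + W(-286))) = (202211 - 464036)*(470117 + (211318 - 132924)*(-192779 + 42)) = -261825*(470117 + 78394*(-192737)) = -261825*(470117 - 15109424378) = -261825*(-15108954261) = 3955901949386325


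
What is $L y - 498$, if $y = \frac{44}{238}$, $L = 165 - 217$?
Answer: $- \frac{60406}{119} \approx -507.61$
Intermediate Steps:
$L = -52$ ($L = 165 - 217 = -52$)
$y = \frac{22}{119}$ ($y = 44 \cdot \frac{1}{238} = \frac{22}{119} \approx 0.18487$)
$L y - 498 = \left(-52\right) \frac{22}{119} - 498 = - \frac{1144}{119} - 498 = - \frac{60406}{119}$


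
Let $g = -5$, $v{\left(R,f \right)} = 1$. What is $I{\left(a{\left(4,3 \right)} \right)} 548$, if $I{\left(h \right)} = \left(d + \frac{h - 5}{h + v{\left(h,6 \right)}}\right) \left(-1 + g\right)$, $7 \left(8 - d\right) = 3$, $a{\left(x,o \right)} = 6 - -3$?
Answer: $- \frac{917352}{35} \approx -26210.0$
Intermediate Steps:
$a{\left(x,o \right)} = 9$ ($a{\left(x,o \right)} = 6 + 3 = 9$)
$d = \frac{53}{7}$ ($d = 8 - \frac{3}{7} = \frac{53}{7} \approx 7.5714$)
$I{\left(h \right)} = - \frac{318}{7} - \frac{6 \left(-5 + h\right)}{1 + h}$ ($I{\left(h \right)} = \left(\frac{53}{7} + \frac{h - 5}{h + 1}\right) \left(-1 - 5\right) = \left(\frac{53}{7} + \frac{-5 + h}{1 + h}\right) \left(-6\right) = - \frac{318}{7} - \frac{6 \left(-5 + h\right)}{1 + h}$)
$I{\left(a{\left(4,3 \right)} \right)} 548 = \frac{36 \left(-3 - 90\right)}{7 \left(1 + 9\right)} 548 = \frac{36 \left(-3 - 90\right)}{7 \cdot 10} \cdot 548 = \frac{36}{7} \cdot \frac{1}{10} \left(-93\right) 548 = \left(- \frac{1674}{35}\right) 548 = - \frac{917352}{35}$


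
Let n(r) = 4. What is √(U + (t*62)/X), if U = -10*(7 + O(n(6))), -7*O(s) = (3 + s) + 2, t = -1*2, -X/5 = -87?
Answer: 2*I*√133118265/3045 ≈ 7.5781*I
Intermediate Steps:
X = 435 (X = -5*(-87) = 435)
t = -2
O(s) = -5/7 - s/7 (O(s) = -((3 + s) + 2)/7 = -(5 + s)/7 = -5/7 - s/7)
U = -400/7 (U = -10*(7 + (-5/7 - ⅐*4)) = -10*(7 + (-5/7 - 4/7)) = -10*(7 - 9/7) = -10*40/7 = -400/7 ≈ -57.143)
√(U + (t*62)/X) = √(-400/7 - 2*62/435) = √(-400/7 - 124*1/435) = √(-400/7 - 124/435) = √(-174868/3045) = 2*I*√133118265/3045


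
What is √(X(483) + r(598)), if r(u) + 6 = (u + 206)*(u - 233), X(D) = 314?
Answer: 2*√73442 ≈ 542.00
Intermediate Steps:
r(u) = -6 + (-233 + u)*(206 + u) (r(u) = -6 + (u + 206)*(u - 233) = -6 + (206 + u)*(-233 + u) = -6 + (-233 + u)*(206 + u))
√(X(483) + r(598)) = √(314 + (-48004 + 598² - 27*598)) = √(314 + (-48004 + 357604 - 16146)) = √(314 + 293454) = √293768 = 2*√73442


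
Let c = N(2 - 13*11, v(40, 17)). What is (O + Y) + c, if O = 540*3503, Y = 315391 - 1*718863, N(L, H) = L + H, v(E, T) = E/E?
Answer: 1488008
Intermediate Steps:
v(E, T) = 1
N(L, H) = H + L
Y = -403472 (Y = 315391 - 718863 = -403472)
c = -140 (c = 1 + (2 - 13*11) = 1 + (2 - 143) = 1 - 141 = -140)
O = 1891620
(O + Y) + c = (1891620 - 403472) - 140 = 1488148 - 140 = 1488008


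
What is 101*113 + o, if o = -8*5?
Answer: 11373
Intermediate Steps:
o = -40
101*113 + o = 101*113 - 40 = 11413 - 40 = 11373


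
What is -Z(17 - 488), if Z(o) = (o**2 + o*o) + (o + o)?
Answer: -442740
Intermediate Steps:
Z(o) = 2*o + 2*o**2 (Z(o) = (o**2 + o**2) + 2*o = 2*o**2 + 2*o = 2*o + 2*o**2)
-Z(17 - 488) = -2*(17 - 488)*(1 + (17 - 488)) = -2*(-471)*(1 - 471) = -2*(-471)*(-470) = -1*442740 = -442740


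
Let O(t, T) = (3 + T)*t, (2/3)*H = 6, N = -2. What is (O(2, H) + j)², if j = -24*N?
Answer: 5184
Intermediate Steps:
H = 9 (H = (3/2)*6 = 9)
O(t, T) = t*(3 + T)
j = 48 (j = -24*(-2) = 48)
(O(2, H) + j)² = (2*(3 + 9) + 48)² = (2*12 + 48)² = (24 + 48)² = 72² = 5184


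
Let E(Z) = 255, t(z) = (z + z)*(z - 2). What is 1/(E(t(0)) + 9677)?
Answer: 1/9932 ≈ 0.00010068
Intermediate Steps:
t(z) = 2*z*(-2 + z) (t(z) = (2*z)*(-2 + z) = 2*z*(-2 + z))
1/(E(t(0)) + 9677) = 1/(255 + 9677) = 1/9932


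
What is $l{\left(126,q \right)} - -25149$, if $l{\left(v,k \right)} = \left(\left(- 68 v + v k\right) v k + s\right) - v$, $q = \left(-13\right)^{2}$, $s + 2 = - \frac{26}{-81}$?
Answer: $\frac{21952009691}{81} \approx 2.7101 \cdot 10^{8}$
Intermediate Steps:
$s = - \frac{136}{81}$ ($s = -2 - \frac{26}{-81} = -2 - - \frac{26}{81} = -2 + \frac{26}{81} = - \frac{136}{81} \approx -1.679$)
$q = 169$
$l{\left(v,k \right)} = - \frac{136}{81} - v + k v \left(- 68 v + k v\right)$ ($l{\left(v,k \right)} = \left(\left(- 68 v + v k\right) v k - \frac{136}{81}\right) - v = \left(\left(- 68 v + k v\right) v k - \frac{136}{81}\right) - v = \left(v \left(- 68 v + k v\right) k - \frac{136}{81}\right) - v = \left(k v \left(- 68 v + k v\right) - \frac{136}{81}\right) - v = \left(- \frac{136}{81} + k v \left(- 68 v + k v\right)\right) - v = - \frac{136}{81} - v + k v \left(- 68 v + k v\right)$)
$l{\left(126,q \right)} - -25149 = \left(- \frac{136}{81} - 126 + 169^{2} \cdot 126^{2} - 11492 \cdot 126^{2}\right) - -25149 = \left(- \frac{136}{81} - 126 + 28561 \cdot 15876 - 11492 \cdot 15876\right) + 25149 = \left(- \frac{136}{81} - 126 + 453434436 - 182446992\right) + 25149 = \frac{21949972622}{81} + 25149 = \frac{21952009691}{81}$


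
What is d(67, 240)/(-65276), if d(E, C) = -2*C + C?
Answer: 60/16319 ≈ 0.0036767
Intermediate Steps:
d(E, C) = -C
d(67, 240)/(-65276) = -1*240/(-65276) = -240*(-1/65276) = 60/16319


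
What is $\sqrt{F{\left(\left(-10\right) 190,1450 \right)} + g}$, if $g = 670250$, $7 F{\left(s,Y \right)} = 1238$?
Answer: $\frac{2 \sqrt{8212729}}{7} \approx 818.8$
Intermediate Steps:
$F{\left(s,Y \right)} = \frac{1238}{7}$ ($F{\left(s,Y \right)} = \frac{1}{7} \cdot 1238 = \frac{1238}{7}$)
$\sqrt{F{\left(\left(-10\right) 190,1450 \right)} + g} = \sqrt{\frac{1238}{7} + 670250} = \sqrt{\frac{4692988}{7}} = \frac{2 \sqrt{8212729}}{7}$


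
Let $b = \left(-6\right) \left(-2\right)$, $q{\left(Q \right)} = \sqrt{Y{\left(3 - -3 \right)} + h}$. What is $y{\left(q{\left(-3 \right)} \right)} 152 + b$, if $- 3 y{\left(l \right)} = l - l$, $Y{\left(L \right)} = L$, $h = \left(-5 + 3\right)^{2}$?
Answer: $12$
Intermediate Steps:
$h = 4$ ($h = \left(-2\right)^{2} = 4$)
$q{\left(Q \right)} = \sqrt{10}$ ($q{\left(Q \right)} = \sqrt{\left(3 - -3\right) + 4} = \sqrt{\left(3 + 3\right) + 4} = \sqrt{6 + 4} = \sqrt{10}$)
$b = 12$
$y{\left(l \right)} = 0$ ($y{\left(l \right)} = - \frac{l - l}{3} = \left(- \frac{1}{3}\right) 0 = 0$)
$y{\left(q{\left(-3 \right)} \right)} 152 + b = 0 \cdot 152 + 12 = 0 + 12 = 12$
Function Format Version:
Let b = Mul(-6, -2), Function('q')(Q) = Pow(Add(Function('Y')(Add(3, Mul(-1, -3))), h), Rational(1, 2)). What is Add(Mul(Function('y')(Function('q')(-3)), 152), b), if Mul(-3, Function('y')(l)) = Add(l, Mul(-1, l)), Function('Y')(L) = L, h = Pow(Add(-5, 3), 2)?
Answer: 12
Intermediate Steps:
h = 4 (h = Pow(-2, 2) = 4)
Function('q')(Q) = Pow(10, Rational(1, 2)) (Function('q')(Q) = Pow(Add(Add(3, Mul(-1, -3)), 4), Rational(1, 2)) = Pow(Add(Add(3, 3), 4), Rational(1, 2)) = Pow(Add(6, 4), Rational(1, 2)) = Pow(10, Rational(1, 2)))
b = 12
Function('y')(l) = 0 (Function('y')(l) = Mul(Rational(-1, 3), Add(l, Mul(-1, l))) = Mul(Rational(-1, 3), 0) = 0)
Add(Mul(Function('y')(Function('q')(-3)), 152), b) = Add(Mul(0, 152), 12) = Add(0, 12) = 12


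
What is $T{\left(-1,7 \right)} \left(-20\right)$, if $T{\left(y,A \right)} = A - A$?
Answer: $0$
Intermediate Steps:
$T{\left(y,A \right)} = 0$
$T{\left(-1,7 \right)} \left(-20\right) = 0 \left(-20\right) = 0$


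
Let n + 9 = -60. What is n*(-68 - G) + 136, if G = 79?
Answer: 10279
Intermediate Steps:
n = -69 (n = -9 - 60 = -69)
n*(-68 - G) + 136 = -69*(-68 - 1*79) + 136 = -69*(-68 - 79) + 136 = -69*(-147) + 136 = 10143 + 136 = 10279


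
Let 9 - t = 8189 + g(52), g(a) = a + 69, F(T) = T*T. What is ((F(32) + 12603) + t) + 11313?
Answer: 16639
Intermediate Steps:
F(T) = T²
g(a) = 69 + a
t = -8301 (t = 9 - (8189 + (69 + 52)) = 9 - (8189 + 121) = 9 - 1*8310 = 9 - 8310 = -8301)
((F(32) + 12603) + t) + 11313 = ((32² + 12603) - 8301) + 11313 = ((1024 + 12603) - 8301) + 11313 = (13627 - 8301) + 11313 = 5326 + 11313 = 16639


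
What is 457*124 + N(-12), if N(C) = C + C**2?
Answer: 56800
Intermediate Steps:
457*124 + N(-12) = 457*124 - 12*(1 - 12) = 56668 - 12*(-11) = 56668 + 132 = 56800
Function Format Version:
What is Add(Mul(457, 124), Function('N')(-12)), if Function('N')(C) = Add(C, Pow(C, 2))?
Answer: 56800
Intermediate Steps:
Add(Mul(457, 124), Function('N')(-12)) = Add(Mul(457, 124), Mul(-12, Add(1, -12))) = Add(56668, Mul(-12, -11)) = Add(56668, 132) = 56800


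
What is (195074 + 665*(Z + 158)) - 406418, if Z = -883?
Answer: -693469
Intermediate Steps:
(195074 + 665*(Z + 158)) - 406418 = (195074 + 665*(-883 + 158)) - 406418 = (195074 + 665*(-725)) - 406418 = (195074 - 482125) - 406418 = -287051 - 406418 = -693469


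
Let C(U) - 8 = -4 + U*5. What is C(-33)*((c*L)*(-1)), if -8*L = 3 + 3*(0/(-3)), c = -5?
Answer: 2415/8 ≈ 301.88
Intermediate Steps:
C(U) = 4 + 5*U (C(U) = 8 + (-4 + U*5) = 8 + (-4 + 5*U) = 4 + 5*U)
L = -3/8 (L = -(3 + 3*(0/(-3)))/8 = -(3 + 3*(0*(-⅓)))/8 = -(3 + 3*0)/8 = -(3 + 0)/8 = -⅛*3 = -3/8 ≈ -0.37500)
C(-33)*((c*L)*(-1)) = (4 + 5*(-33))*(-5*(-3/8)*(-1)) = (4 - 165)*((15/8)*(-1)) = -161*(-15/8) = 2415/8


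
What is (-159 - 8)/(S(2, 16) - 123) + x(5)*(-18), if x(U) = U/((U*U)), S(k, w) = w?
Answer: -1091/535 ≈ -2.0393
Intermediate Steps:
x(U) = 1/U (x(U) = U/(U²) = U/U² = 1/U)
(-159 - 8)/(S(2, 16) - 123) + x(5)*(-18) = (-159 - 8)/(16 - 123) - 18/5 = -167/(-107) + (⅕)*(-18) = -167*(-1/107) - 18/5 = 167/107 - 18/5 = -1091/535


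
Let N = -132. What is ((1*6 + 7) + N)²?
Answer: 14161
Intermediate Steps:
((1*6 + 7) + N)² = ((1*6 + 7) - 132)² = ((6 + 7) - 132)² = (13 - 132)² = (-119)² = 14161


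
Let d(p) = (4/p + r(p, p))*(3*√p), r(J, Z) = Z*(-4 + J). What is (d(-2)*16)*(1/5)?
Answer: 96*I*√2 ≈ 135.76*I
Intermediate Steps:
d(p) = 3*√p*(4/p + p*(-4 + p)) (d(p) = (4/p + p*(-4 + p))*(3*√p) = 3*√p*(4/p + p*(-4 + p)))
(d(-2)*16)*(1/5) = ((3*(4 + (-2)²*(-4 - 2))/√(-2))*16)*(1/5) = ((3*(-I*√2/2)*(4 + 4*(-6)))*16)*(1*(⅕)) = ((3*(-I*√2/2)*(4 - 24))*16)*(⅕) = ((3*(-I*√2/2)*(-20))*16)*(⅕) = ((30*I*√2)*16)*(⅕) = (480*I*√2)*(⅕) = 96*I*√2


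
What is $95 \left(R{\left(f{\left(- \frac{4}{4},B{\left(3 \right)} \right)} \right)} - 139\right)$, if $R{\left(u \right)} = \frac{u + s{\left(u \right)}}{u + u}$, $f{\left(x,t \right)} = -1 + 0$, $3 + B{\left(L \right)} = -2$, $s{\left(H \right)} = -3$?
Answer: $-13015$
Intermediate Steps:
$B{\left(L \right)} = -5$ ($B{\left(L \right)} = -3 - 2 = -5$)
$f{\left(x,t \right)} = -1$
$R{\left(u \right)} = \frac{-3 + u}{2 u}$ ($R{\left(u \right)} = \frac{u - 3}{u + u} = \frac{-3 + u}{2 u}$)
$95 \left(R{\left(f{\left(- \frac{4}{4},B{\left(3 \right)} \right)} \right)} - 139\right) = 95 \left(\frac{-3 - 1}{2 \left(-1\right)} - 139\right) = 95 \left(\frac{1}{2} \left(-1\right) \left(-4\right) - 139\right) = 95 \left(2 - 139\right) = 95 \left(-137\right) = -13015$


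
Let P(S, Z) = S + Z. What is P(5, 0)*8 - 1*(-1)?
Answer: 41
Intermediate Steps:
P(5, 0)*8 - 1*(-1) = (5 + 0)*8 - 1*(-1) = 5*8 + 1 = 40 + 1 = 41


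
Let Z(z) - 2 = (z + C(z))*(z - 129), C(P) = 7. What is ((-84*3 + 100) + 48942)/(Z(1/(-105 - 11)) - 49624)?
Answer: -38618720/39991191 ≈ -0.96568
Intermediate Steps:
Z(z) = 2 + (-129 + z)*(7 + z) (Z(z) = 2 + (z + 7)*(z - 129) = 2 + (7 + z)*(-129 + z) = 2 + (-129 + z)*(7 + z))
((-84*3 + 100) + 48942)/(Z(1/(-105 - 11)) - 49624) = ((-84*3 + 100) + 48942)/((-901 + (1/(-105 - 11))**2 - 122/(-105 - 11)) - 49624) = ((-252 + 100) + 48942)/((-901 + (1/(-116))**2 - 122/(-116)) - 49624) = (-152 + 48942)/((-901 + (-1/116)**2 - 122*(-1/116)) - 49624) = 48790/((-901 + 1/13456 + 61/58) - 49624) = 48790/(-12109703/13456 - 49624) = 48790/(-679850247/13456) = 48790*(-13456/679850247) = -38618720/39991191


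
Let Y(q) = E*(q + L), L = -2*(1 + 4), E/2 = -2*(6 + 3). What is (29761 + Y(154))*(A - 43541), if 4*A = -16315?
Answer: -4681402383/4 ≈ -1.1704e+9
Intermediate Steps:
A = -16315/4 (A = (¼)*(-16315) = -16315/4 ≈ -4078.8)
E = -36 (E = 2*(-2*(6 + 3)) = 2*(-2*9) = 2*(-18) = -36)
L = -10 (L = -2*5 = -10)
Y(q) = 360 - 36*q (Y(q) = -36*(q - 10) = -36*(-10 + q) = 360 - 36*q)
(29761 + Y(154))*(A - 43541) = (29761 + (360 - 36*154))*(-16315/4 - 43541) = (29761 + (360 - 5544))*(-190479/4) = (29761 - 5184)*(-190479/4) = 24577*(-190479/4) = -4681402383/4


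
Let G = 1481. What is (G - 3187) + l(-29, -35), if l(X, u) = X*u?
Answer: -691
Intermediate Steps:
(G - 3187) + l(-29, -35) = (1481 - 3187) - 29*(-35) = -1706 + 1015 = -691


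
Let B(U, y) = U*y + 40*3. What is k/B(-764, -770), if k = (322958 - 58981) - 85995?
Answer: 88991/294200 ≈ 0.30248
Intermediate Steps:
B(U, y) = 120 + U*y (B(U, y) = U*y + 120 = 120 + U*y)
k = 177982 (k = 263977 - 85995 = 177982)
k/B(-764, -770) = 177982/(120 - 764*(-770)) = 177982/(120 + 588280) = 177982/588400 = 177982*(1/588400) = 88991/294200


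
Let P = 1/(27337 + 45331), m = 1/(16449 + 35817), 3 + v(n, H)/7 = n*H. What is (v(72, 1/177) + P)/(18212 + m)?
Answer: -2033862634077/2040525985284458 ≈ -0.00099673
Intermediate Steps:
v(n, H) = -21 + 7*H*n (v(n, H) = -21 + 7*(n*H) = -21 + 7*(H*n) = -21 + 7*H*n)
m = 1/52266 ≈ 1.9133e-5
P = 1/72668 ≈ 1.3761e-5
(v(72, 1/177) + P)/(18212 + m) = ((-21 + 7*72/177) + 1/72668)/(18212 + 1/52266) = ((-21 + 7*(1/177)*72) + 1/72668)/(951868393/52266) = ((-21 + 168/59) + 1/72668)*(52266/951868393) = (-1071/59 + 1/72668)*(52266/951868393) = -77827369/4287412*52266/951868393 = -2033862634077/2040525985284458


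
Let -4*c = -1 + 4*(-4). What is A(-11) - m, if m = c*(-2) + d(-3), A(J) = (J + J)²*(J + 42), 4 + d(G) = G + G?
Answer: 30045/2 ≈ 15023.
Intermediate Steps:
c = 17/4 (c = -(-1 + 4*(-4))/4 = -(-1 - 16)/4 = -¼*(-17) = 17/4 ≈ 4.2500)
d(G) = -4 + 2*G (d(G) = -4 + (G + G) = -4 + 2*G)
A(J) = 4*J²*(42 + J) (A(J) = (2*J)²*(42 + J) = (4*J²)*(42 + J) = 4*J²*(42 + J))
m = -37/2 (m = (17/4)*(-2) + (-4 + 2*(-3)) = -17/2 + (-4 - 6) = -17/2 - 10 = -37/2 ≈ -18.500)
A(-11) - m = 4*(-11)²*(42 - 11) - 1*(-37/2) = 4*121*31 + 37/2 = 15004 + 37/2 = 30045/2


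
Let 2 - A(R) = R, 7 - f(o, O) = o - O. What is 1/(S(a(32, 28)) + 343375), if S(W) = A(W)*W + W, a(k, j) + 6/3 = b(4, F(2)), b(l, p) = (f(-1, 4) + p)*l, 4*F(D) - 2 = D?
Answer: 1/341025 ≈ 2.9323e-6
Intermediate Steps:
f(o, O) = 7 + O - o (f(o, O) = 7 - (o - O) = 7 + (O - o) = 7 + O - o)
A(R) = 2 - R
F(D) = ½ + D/4
b(l, p) = l*(12 + p) (b(l, p) = ((7 + 4 - 1*(-1)) + p)*l = ((7 + 4 + 1) + p)*l = (12 + p)*l = l*(12 + p))
a(k, j) = 50 (a(k, j) = -2 + 4*(12 + (½ + (¼)*2)) = -2 + 4*(12 + (½ + ½)) = -2 + 4*(12 + 1) = -2 + 4*13 = -2 + 52 = 50)
S(W) = W + W*(2 - W) (S(W) = (2 - W)*W + W = W*(2 - W) + W = W + W*(2 - W))
1/(S(a(32, 28)) + 343375) = 1/(50*(3 - 1*50) + 343375) = 1/(50*(3 - 50) + 343375) = 1/(50*(-47) + 343375) = 1/(-2350 + 343375) = 1/341025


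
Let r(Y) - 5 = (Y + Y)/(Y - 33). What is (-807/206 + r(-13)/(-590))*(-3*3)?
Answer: 49398111/1397710 ≈ 35.342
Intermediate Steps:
r(Y) = 5 + 2*Y/(-33 + Y) (r(Y) = 5 + (Y + Y)/(Y - 33) = 5 + (2*Y)/(-33 + Y) = 5 + 2*Y/(-33 + Y))
(-807/206 + r(-13)/(-590))*(-3*3) = (-807/206 + ((-165 + 7*(-13))/(-33 - 13))/(-590))*(-3*3) = (-807*1/206 + ((-165 - 91)/(-46))*(-1/590))*(-9) = (-807/206 - 1/46*(-256)*(-1/590))*(-9) = (-807/206 + (128/23)*(-1/590))*(-9) = (-807/206 - 64/6785)*(-9) = -5488679/1397710*(-9) = 49398111/1397710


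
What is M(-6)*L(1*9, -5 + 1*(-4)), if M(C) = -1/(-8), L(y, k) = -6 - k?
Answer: 3/8 ≈ 0.37500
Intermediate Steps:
M(C) = 1/8 (M(C) = -1*(-1/8) = 1/8)
M(-6)*L(1*9, -5 + 1*(-4)) = (-6 - (-5 + 1*(-4)))/8 = (-6 - (-5 - 4))/8 = (-6 - 1*(-9))/8 = (-6 + 9)/8 = (1/8)*3 = 3/8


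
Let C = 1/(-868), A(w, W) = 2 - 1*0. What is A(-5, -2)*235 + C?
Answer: 407959/868 ≈ 470.00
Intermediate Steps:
A(w, W) = 2 (A(w, W) = 2 + 0 = 2)
C = -1/868 ≈ -0.0011521
A(-5, -2)*235 + C = 2*235 - 1/868 = 470 - 1/868 = 407959/868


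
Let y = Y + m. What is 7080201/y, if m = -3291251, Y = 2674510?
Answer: -7080201/616741 ≈ -11.480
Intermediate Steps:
y = -616741 (y = 2674510 - 3291251 = -616741)
7080201/y = 7080201/(-616741) = 7080201*(-1/616741) = -7080201/616741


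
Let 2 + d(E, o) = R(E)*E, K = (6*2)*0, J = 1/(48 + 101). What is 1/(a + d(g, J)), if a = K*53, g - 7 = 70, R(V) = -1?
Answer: -1/79 ≈ -0.012658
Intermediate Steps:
J = 1/149 ≈ 0.0067114
g = 77 (g = 7 + 70 = 77)
K = 0 (K = 12*0 = 0)
d(E, o) = -2 - E
a = 0 (a = 0*53 = 0)
1/(a + d(g, J)) = 1/(0 + (-2 - 1*77)) = 1/(0 + (-2 - 77)) = 1/(0 - 79) = 1/(-79) = -1/79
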